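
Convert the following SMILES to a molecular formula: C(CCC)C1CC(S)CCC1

Heavy atoms from the SMILES: 10 C, 1 S.
Implicit hydrogens by atom environment:
  7 × C: 2 H each → 14
  2 × C: 1 H each → 2
  1 × C: 3 H
  1 × S: 1 H
  Total hydrogens = 20.
Molecular formula: C10H20S

C10H20S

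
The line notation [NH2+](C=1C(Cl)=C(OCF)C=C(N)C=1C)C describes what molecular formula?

Heavy atoms from the SMILES: 9 C, 1 Cl, 1 F, 2 N, 1 O.
Implicit hydrogens by atom environment:
  5 × C (aromatic): no H
  2 × C: 3 H each → 6
  1 × C: 2 H
  1 × C (aromatic): 1 H
  1 × Cl: no H
  1 × F: no H
  1 × N: 2 H
  1 × N (charge +1): 2 H
  1 × O: no H
  Total hydrogens = 13.
Net charge +1.
Molecular formula: C9H13ClFN2O+

C9H13ClFN2O+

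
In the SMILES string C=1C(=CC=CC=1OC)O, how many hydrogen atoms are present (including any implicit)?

8

Hydrogens are implicit in SMILES; fill each atom to its normal valence:
  4 × C (aromatic): 1 H each → 4
  2 × C (aromatic): no H
  1 × C: 3 H
  1 × O: 1 H
  1 × O: no H
  Total hydrogens = 8.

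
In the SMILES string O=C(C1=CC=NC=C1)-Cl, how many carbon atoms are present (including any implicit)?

The symbol for carbon appears 6 times in the SMILES. (Cl is a single chlorine, not C + l.)

6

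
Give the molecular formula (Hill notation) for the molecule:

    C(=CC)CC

Heavy atoms from the SMILES: 5 C.
Implicit hydrogens by atom environment:
  2 × C: 3 H each → 6
  2 × C: 1 H each → 2
  1 × C: 2 H
  Total hydrogens = 10.
Molecular formula: C5H10

C5H10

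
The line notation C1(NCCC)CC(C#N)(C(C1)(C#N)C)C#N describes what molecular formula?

Heavy atoms from the SMILES: 12 C, 4 N.
Implicit hydrogens by atom environment:
  5 × C: no H
  4 × C: 2 H each → 8
  3 × N: no H
  2 × C: 3 H each → 6
  1 × C: 1 H
  1 × N: 1 H
  Total hydrogens = 16.
Molecular formula: C12H16N4

C12H16N4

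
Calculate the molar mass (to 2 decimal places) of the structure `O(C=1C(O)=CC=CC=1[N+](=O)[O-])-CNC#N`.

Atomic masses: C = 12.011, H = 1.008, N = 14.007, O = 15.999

Molecular formula: C8H7N3O4.
M = 8×12.011 + 7×1.008 + 3×14.007 + 4×15.999 = 209.16 g/mol.

209.16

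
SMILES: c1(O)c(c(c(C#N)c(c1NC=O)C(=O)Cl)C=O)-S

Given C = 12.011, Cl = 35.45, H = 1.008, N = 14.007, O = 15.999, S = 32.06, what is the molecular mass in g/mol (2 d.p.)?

Molecular formula: C10H5ClN2O4S.
M = 10×12.011 + 1×35.45 + 5×1.008 + 2×14.007 + 4×15.999 + 1×32.06 = 284.67 g/mol.

284.67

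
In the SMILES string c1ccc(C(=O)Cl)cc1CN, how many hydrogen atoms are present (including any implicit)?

Hydrogens are implicit in SMILES; fill each atom to its normal valence:
  4 × C (aromatic): 1 H each → 4
  2 × C (aromatic): no H
  1 × C: 2 H
  1 × C: no H
  1 × Cl: no H
  1 × N: 2 H
  1 × O: no H
  Total hydrogens = 8.

8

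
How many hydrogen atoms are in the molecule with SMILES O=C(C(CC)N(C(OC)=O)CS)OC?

15

Hydrogens are implicit in SMILES; fill each atom to its normal valence:
  4 × O: no H
  3 × C: 3 H each → 9
  2 × C: 2 H each → 4
  2 × C: no H
  1 × C: 1 H
  1 × N: no H
  1 × S: 1 H
  Total hydrogens = 15.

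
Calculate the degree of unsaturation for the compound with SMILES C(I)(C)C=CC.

1

Molecular formula from the SMILES: C5H9I.
DoU = (2C + 2 + N − H − X)/2 = (2·5 + 2 + 0 − 9 − 1)/2 = 2/2 = 1.
(Structurally: 0 ring(s) + 1 π bond(s) = 1.)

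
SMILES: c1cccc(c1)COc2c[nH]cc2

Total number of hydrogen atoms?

Hydrogens are implicit in SMILES; fill each atom to its normal valence:
  8 × C (aromatic): 1 H each → 8
  2 × C (aromatic): no H
  1 × C: 2 H
  1 × N (aromatic): 1 H
  1 × O: no H
  Total hydrogens = 11.

11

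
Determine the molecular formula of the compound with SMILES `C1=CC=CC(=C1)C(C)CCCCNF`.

C12H18FN

Heavy atoms from the SMILES: 12 C, 1 F, 1 N.
Implicit hydrogens by atom environment:
  5 × C (aromatic): 1 H each → 5
  4 × C: 2 H each → 8
  1 × C: 3 H
  1 × C: 1 H
  1 × C (aromatic): no H
  1 × F: no H
  1 × N: 1 H
  Total hydrogens = 18.
Molecular formula: C12H18FN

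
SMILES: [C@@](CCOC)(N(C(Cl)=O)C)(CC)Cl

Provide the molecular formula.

C8H15Cl2NO2

Heavy atoms from the SMILES: 8 C, 2 Cl, 1 N, 2 O.
Implicit hydrogens by atom environment:
  3 × C: 3 H each → 9
  3 × C: 2 H each → 6
  2 × C: no H
  2 × Cl: no H
  2 × O: no H
  1 × N: no H
  Total hydrogens = 15.
Molecular formula: C8H15Cl2NO2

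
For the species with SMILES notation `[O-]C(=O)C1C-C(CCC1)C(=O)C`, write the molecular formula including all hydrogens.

Heavy atoms from the SMILES: 9 C, 3 O.
Implicit hydrogens by atom environment:
  4 × C: 2 H each → 8
  2 × C: 1 H each → 2
  2 × C: no H
  2 × O: no H
  1 × C: 3 H
  1 × O (charge -1): no H
  Total hydrogens = 13.
Net charge -1.
Molecular formula: C9H13O3-

C9H13O3-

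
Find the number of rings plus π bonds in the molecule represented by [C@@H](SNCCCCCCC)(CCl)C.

Molecular formula from the SMILES: C10H22ClNS.
DoU = (2C + 2 + N − H − X)/2 = (2·10 + 2 + 1 − 22 − 1)/2 = 0/2 = 0.
(Structurally: 0 ring(s) + 0 π bond(s) = 0.)

0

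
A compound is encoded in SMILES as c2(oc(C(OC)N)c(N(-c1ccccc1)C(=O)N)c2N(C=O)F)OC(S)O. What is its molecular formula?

C15H17FN4O6S

Heavy atoms from the SMILES: 15 C, 1 F, 4 N, 6 O, 1 S.
Implicit hydrogens by atom environment:
  5 × C (aromatic): 1 H each → 5
  5 × C (aromatic): no H
  4 × O: no H
  3 × C: 1 H each → 3
  2 × N: 2 H each → 4
  2 × N: no H
  1 × C: 3 H
  1 × C: no H
  1 × F: no H
  1 × O: 1 H
  1 × O (aromatic): no H
  1 × S: 1 H
  Total hydrogens = 17.
Molecular formula: C15H17FN4O6S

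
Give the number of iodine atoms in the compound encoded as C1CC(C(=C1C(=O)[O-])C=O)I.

The symbol for iodine appears 1 time in the SMILES.

1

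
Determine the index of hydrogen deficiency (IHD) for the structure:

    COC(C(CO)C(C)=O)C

1

Molecular formula from the SMILES: C7H14O3.
DoU = (2C + 2 + N − H − X)/2 = (2·7 + 2 + 0 − 14 − 0)/2 = 2/2 = 1.
(Structurally: 0 ring(s) + 1 π bond(s) = 1.)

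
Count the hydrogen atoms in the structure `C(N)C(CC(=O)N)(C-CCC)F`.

17

Hydrogens are implicit in SMILES; fill each atom to its normal valence:
  5 × C: 2 H each → 10
  2 × C: no H
  2 × N: 2 H each → 4
  1 × C: 3 H
  1 × F: no H
  1 × O: no H
  Total hydrogens = 17.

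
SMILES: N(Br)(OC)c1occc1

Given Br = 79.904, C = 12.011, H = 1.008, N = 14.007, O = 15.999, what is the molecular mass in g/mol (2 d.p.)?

192.01

Molecular formula: C5H6BrNO2.
M = 1×79.904 + 5×12.011 + 6×1.008 + 1×14.007 + 2×15.999 = 192.01 g/mol.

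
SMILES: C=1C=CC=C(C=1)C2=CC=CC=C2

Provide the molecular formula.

C12H10

Heavy atoms from the SMILES: 12 C.
Implicit hydrogens by atom environment:
  10 × C (aromatic): 1 H each → 10
  2 × C (aromatic): no H
  Total hydrogens = 10.
Molecular formula: C12H10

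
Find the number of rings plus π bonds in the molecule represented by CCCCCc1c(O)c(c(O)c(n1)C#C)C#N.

8

Molecular formula from the SMILES: C13H14N2O2.
DoU = (2C + 2 + N − H − X)/2 = (2·13 + 2 + 2 − 14 − 0)/2 = 16/2 = 8.
(Structurally: 1 ring(s) + 7 π bond(s) = 8.)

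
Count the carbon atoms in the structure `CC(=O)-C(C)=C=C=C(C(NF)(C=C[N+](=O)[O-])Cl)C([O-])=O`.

11

The symbol for carbon appears 11 times in the SMILES. (Cl is a single chlorine, not C + l.)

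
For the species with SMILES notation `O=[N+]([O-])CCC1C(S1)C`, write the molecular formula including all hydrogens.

C5H9NO2S

Heavy atoms from the SMILES: 5 C, 1 N, 2 O, 1 S.
Implicit hydrogens by atom environment:
  2 × C: 2 H each → 4
  2 × C: 1 H each → 2
  1 × C: 3 H
  1 × N (charge +1): no H
  1 × O: no H
  1 × O (charge -1): no H
  1 × S: no H
  Total hydrogens = 9.
Molecular formula: C5H9NO2S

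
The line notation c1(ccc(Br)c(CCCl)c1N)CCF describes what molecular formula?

C10H12BrClFN

Heavy atoms from the SMILES: 1 Br, 10 C, 1 Cl, 1 F, 1 N.
Implicit hydrogens by atom environment:
  4 × C: 2 H each → 8
  4 × C (aromatic): no H
  2 × C (aromatic): 1 H each → 2
  1 × Br: no H
  1 × Cl: no H
  1 × F: no H
  1 × N: 2 H
  Total hydrogens = 12.
Molecular formula: C10H12BrClFN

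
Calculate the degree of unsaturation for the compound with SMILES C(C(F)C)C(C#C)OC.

Molecular formula from the SMILES: C7H11FO.
DoU = (2C + 2 + N − H − X)/2 = (2·7 + 2 + 0 − 11 − 1)/2 = 4/2 = 2.
(Structurally: 0 ring(s) + 2 π bond(s) = 2.)

2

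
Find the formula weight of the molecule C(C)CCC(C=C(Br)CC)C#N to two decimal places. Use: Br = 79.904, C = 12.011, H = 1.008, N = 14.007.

Molecular formula: C10H16BrN.
M = 1×79.904 + 10×12.011 + 16×1.008 + 1×14.007 = 230.15 g/mol.

230.15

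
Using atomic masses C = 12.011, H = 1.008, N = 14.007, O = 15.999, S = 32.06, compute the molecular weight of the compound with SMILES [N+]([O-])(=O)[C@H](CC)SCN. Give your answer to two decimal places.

Molecular formula: C4H10N2O2S.
M = 4×12.011 + 10×1.008 + 2×14.007 + 2×15.999 + 1×32.06 = 150.20 g/mol.

150.20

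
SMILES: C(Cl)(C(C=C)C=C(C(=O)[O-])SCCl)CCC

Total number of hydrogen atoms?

Hydrogens are implicit in SMILES; fill each atom to its normal valence:
  4 × C: 2 H each → 8
  4 × C: 1 H each → 4
  2 × C: no H
  2 × Cl: no H
  1 × C: 3 H
  1 × O: no H
  1 × O (charge -1): no H
  1 × S: no H
  Total hydrogens = 15.

15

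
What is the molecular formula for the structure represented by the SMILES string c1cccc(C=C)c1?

C8H8

Heavy atoms from the SMILES: 8 C.
Implicit hydrogens by atom environment:
  5 × C (aromatic): 1 H each → 5
  1 × C: 2 H
  1 × C: 1 H
  1 × C (aromatic): no H
  Total hydrogens = 8.
Molecular formula: C8H8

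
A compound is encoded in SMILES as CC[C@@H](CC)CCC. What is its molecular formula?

Heavy atoms from the SMILES: 8 C.
Implicit hydrogens by atom environment:
  4 × C: 2 H each → 8
  3 × C: 3 H each → 9
  1 × C: 1 H
  Total hydrogens = 18.
Molecular formula: C8H18

C8H18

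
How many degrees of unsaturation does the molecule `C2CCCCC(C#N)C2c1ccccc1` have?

Molecular formula from the SMILES: C14H17N.
DoU = (2C + 2 + N − H − X)/2 = (2·14 + 2 + 1 − 17 − 0)/2 = 14/2 = 7.
(Structurally: 2 ring(s) + 5 π bond(s) = 7.)

7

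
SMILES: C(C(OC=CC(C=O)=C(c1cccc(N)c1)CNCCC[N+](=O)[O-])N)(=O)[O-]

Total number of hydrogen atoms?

Hydrogens are implicit in SMILES; fill each atom to its normal valence:
  4 × C: 2 H each → 8
  4 × C: 1 H each → 4
  4 × C (aromatic): 1 H each → 4
  4 × O: no H
  3 × C: no H
  2 × C (aromatic): no H
  2 × N: 2 H each → 4
  2 × O (charge -1): no H
  1 × N: 1 H
  1 × N (charge +1): no H
  Total hydrogens = 21.

21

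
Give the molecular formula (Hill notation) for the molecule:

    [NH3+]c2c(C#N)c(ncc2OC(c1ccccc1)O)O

Heavy atoms from the SMILES: 13 C, 3 N, 3 O.
Implicit hydrogens by atom environment:
  6 × C (aromatic): 1 H each → 6
  5 × C (aromatic): no H
  2 × O: 1 H each → 2
  1 × C: 1 H
  1 × C: no H
  1 × N (charge +1): 3 H
  1 × N (aromatic): no H
  1 × N: no H
  1 × O: no H
  Total hydrogens = 12.
Net charge +1.
Molecular formula: C13H12N3O3+

C13H12N3O3+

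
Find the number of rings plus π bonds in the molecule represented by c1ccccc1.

4

Molecular formula from the SMILES: C6H6.
DoU = (2C + 2 + N − H − X)/2 = (2·6 + 2 + 0 − 6 − 0)/2 = 8/2 = 4.
(Structurally: 1 ring(s) + 3 π bond(s) = 4.)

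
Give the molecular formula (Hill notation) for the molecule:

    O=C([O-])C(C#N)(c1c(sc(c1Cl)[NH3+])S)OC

C8H7ClN2O3S2

Heavy atoms from the SMILES: 8 C, 1 Cl, 2 N, 3 O, 2 S.
Implicit hydrogens by atom environment:
  4 × C (aromatic): no H
  3 × C: no H
  2 × O: no H
  1 × C: 3 H
  1 × Cl: no H
  1 × N (charge +1): 3 H
  1 × N: no H
  1 × O (charge -1): no H
  1 × S: 1 H
  1 × S (aromatic): no H
  Total hydrogens = 7.
Molecular formula: C8H7ClN2O3S2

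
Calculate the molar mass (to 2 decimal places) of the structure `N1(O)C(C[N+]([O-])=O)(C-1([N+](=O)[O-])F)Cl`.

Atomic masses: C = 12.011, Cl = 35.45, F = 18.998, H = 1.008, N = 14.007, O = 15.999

215.52

Molecular formula: C3H3ClFN3O5.
M = 3×12.011 + 1×35.45 + 1×18.998 + 3×1.008 + 3×14.007 + 5×15.999 = 215.52 g/mol.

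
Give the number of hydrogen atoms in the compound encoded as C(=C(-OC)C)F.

7

Hydrogens are implicit in SMILES; fill each atom to its normal valence:
  2 × C: 3 H each → 6
  1 × C: 1 H
  1 × C: no H
  1 × F: no H
  1 × O: no H
  Total hydrogens = 7.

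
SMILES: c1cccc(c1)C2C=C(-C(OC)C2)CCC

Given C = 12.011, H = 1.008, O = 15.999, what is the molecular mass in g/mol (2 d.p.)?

Molecular formula: C15H20O.
M = 15×12.011 + 20×1.008 + 1×15.999 = 216.32 g/mol.

216.32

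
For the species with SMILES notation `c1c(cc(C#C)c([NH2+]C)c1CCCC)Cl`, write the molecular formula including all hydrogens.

C13H17ClN+

Heavy atoms from the SMILES: 13 C, 1 Cl, 1 N.
Implicit hydrogens by atom environment:
  4 × C (aromatic): no H
  3 × C: 2 H each → 6
  2 × C: 3 H each → 6
  2 × C (aromatic): 1 H each → 2
  1 × C: 1 H
  1 × C: no H
  1 × Cl: no H
  1 × N (charge +1): 2 H
  Total hydrogens = 17.
Net charge +1.
Molecular formula: C13H17ClN+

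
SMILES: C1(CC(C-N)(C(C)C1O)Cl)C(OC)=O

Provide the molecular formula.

Heavy atoms from the SMILES: 9 C, 1 Cl, 1 N, 3 O.
Implicit hydrogens by atom environment:
  3 × C: 1 H each → 3
  2 × C: 3 H each → 6
  2 × C: 2 H each → 4
  2 × C: no H
  2 × O: no H
  1 × Cl: no H
  1 × N: 2 H
  1 × O: 1 H
  Total hydrogens = 16.
Molecular formula: C9H16ClNO3

C9H16ClNO3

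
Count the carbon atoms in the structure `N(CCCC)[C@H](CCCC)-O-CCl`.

10

The symbol for carbon appears 10 times in the SMILES. (Cl is a single chlorine, not C + l.)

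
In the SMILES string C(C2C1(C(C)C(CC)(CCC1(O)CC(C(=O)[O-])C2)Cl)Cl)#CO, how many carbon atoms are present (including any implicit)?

16

The symbol for carbon appears 16 times in the SMILES. (Cl is a single chlorine, not C + l.)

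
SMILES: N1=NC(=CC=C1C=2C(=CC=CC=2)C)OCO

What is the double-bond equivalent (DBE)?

Molecular formula from the SMILES: C12H12N2O2.
DoU = (2C + 2 + N − H − X)/2 = (2·12 + 2 + 2 − 12 − 0)/2 = 16/2 = 8.
(Structurally: 2 ring(s) + 6 π bond(s) = 8.)

8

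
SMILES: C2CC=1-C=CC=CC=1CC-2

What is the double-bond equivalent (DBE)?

Molecular formula from the SMILES: C10H12.
DoU = (2C + 2 + N − H − X)/2 = (2·10 + 2 + 0 − 12 − 0)/2 = 10/2 = 5.
(Structurally: 2 ring(s) + 3 π bond(s) = 5.)

5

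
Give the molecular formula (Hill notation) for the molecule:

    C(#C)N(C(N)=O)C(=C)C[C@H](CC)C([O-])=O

C10H13N2O3-

Heavy atoms from the SMILES: 10 C, 2 N, 3 O.
Implicit hydrogens by atom environment:
  4 × C: no H
  3 × C: 2 H each → 6
  2 × C: 1 H each → 2
  2 × O: no H
  1 × C: 3 H
  1 × N: 2 H
  1 × N: no H
  1 × O (charge -1): no H
  Total hydrogens = 13.
Net charge -1.
Molecular formula: C10H13N2O3-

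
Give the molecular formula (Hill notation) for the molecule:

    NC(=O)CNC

Heavy atoms from the SMILES: 3 C, 2 N, 1 O.
Implicit hydrogens by atom environment:
  1 × C: 3 H
  1 × C: 2 H
  1 × C: no H
  1 × N: 2 H
  1 × N: 1 H
  1 × O: no H
  Total hydrogens = 8.
Molecular formula: C3H8N2O

C3H8N2O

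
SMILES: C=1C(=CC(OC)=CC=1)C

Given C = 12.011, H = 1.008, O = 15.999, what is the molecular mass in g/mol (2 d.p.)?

Molecular formula: C8H10O.
M = 8×12.011 + 10×1.008 + 1×15.999 = 122.17 g/mol.

122.17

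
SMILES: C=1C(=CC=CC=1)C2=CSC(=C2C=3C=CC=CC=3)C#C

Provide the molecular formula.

C18H12S

Heavy atoms from the SMILES: 18 C, 1 S.
Implicit hydrogens by atom environment:
  11 × C (aromatic): 1 H each → 11
  5 × C (aromatic): no H
  1 × C: 1 H
  1 × C: no H
  1 × S (aromatic): no H
  Total hydrogens = 12.
Molecular formula: C18H12S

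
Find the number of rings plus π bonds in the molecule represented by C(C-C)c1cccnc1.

Molecular formula from the SMILES: C8H11N.
DoU = (2C + 2 + N − H − X)/2 = (2·8 + 2 + 1 − 11 − 0)/2 = 8/2 = 4.
(Structurally: 1 ring(s) + 3 π bond(s) = 4.)

4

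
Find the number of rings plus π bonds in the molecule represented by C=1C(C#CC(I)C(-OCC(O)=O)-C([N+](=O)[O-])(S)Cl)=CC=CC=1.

Molecular formula from the SMILES: C13H11ClINO5S.
DoU = (2C + 2 + N − H − X)/2 = (2·13 + 2 + 1 − 11 − 2)/2 = 16/2 = 8.
(Structurally: 1 ring(s) + 7 π bond(s) = 8.)

8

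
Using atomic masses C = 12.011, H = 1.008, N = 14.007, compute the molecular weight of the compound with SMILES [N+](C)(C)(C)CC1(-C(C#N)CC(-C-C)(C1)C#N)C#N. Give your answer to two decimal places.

Molecular formula: C14H21N4+.
M = 14×12.011 + 21×1.008 + 4×14.007 = 245.35 g/mol.

245.35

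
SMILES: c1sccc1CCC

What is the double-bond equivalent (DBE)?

3

Molecular formula from the SMILES: C7H10S.
DoU = (2C + 2 + N − H − X)/2 = (2·7 + 2 + 0 − 10 − 0)/2 = 6/2 = 3.
(Structurally: 1 ring(s) + 2 π bond(s) = 3.)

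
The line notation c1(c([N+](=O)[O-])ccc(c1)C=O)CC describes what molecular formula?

C9H9NO3

Heavy atoms from the SMILES: 9 C, 1 N, 3 O.
Implicit hydrogens by atom environment:
  3 × C (aromatic): 1 H each → 3
  3 × C (aromatic): no H
  2 × O: no H
  1 × C: 3 H
  1 × C: 2 H
  1 × C: 1 H
  1 × N (charge +1): no H
  1 × O (charge -1): no H
  Total hydrogens = 9.
Molecular formula: C9H9NO3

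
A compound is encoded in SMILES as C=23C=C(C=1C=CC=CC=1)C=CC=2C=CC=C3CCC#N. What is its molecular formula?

Heavy atoms from the SMILES: 19 C, 1 N.
Implicit hydrogens by atom environment:
  11 × C (aromatic): 1 H each → 11
  5 × C (aromatic): no H
  2 × C: 2 H each → 4
  1 × C: no H
  1 × N: no H
  Total hydrogens = 15.
Molecular formula: C19H15N

C19H15N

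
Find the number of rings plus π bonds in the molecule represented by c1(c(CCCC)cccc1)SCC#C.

Molecular formula from the SMILES: C13H16S.
DoU = (2C + 2 + N − H − X)/2 = (2·13 + 2 + 0 − 16 − 0)/2 = 12/2 = 6.
(Structurally: 1 ring(s) + 5 π bond(s) = 6.)

6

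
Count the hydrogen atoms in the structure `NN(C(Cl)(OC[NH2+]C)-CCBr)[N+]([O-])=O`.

13

Hydrogens are implicit in SMILES; fill each atom to its normal valence:
  3 × C: 2 H each → 6
  2 × O: no H
  1 × Br: no H
  1 × C: 3 H
  1 × C: no H
  1 × Cl: no H
  1 × N: 2 H
  1 × N (charge +1): 2 H
  1 × N: no H
  1 × N (charge +1): no H
  1 × O (charge -1): no H
  Total hydrogens = 13.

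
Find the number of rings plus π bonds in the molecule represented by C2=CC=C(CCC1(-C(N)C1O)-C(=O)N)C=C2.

6

Molecular formula from the SMILES: C12H16N2O2.
DoU = (2C + 2 + N − H − X)/2 = (2·12 + 2 + 2 − 16 − 0)/2 = 12/2 = 6.
(Structurally: 2 ring(s) + 4 π bond(s) = 6.)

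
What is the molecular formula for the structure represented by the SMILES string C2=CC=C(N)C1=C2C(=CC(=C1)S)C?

C11H11NS

Heavy atoms from the SMILES: 11 C, 1 N, 1 S.
Implicit hydrogens by atom environment:
  5 × C (aromatic): 1 H each → 5
  5 × C (aromatic): no H
  1 × C: 3 H
  1 × N: 2 H
  1 × S: 1 H
  Total hydrogens = 11.
Molecular formula: C11H11NS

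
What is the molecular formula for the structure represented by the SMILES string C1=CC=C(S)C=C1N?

C6H7NS

Heavy atoms from the SMILES: 6 C, 1 N, 1 S.
Implicit hydrogens by atom environment:
  4 × C (aromatic): 1 H each → 4
  2 × C (aromatic): no H
  1 × N: 2 H
  1 × S: 1 H
  Total hydrogens = 7.
Molecular formula: C6H7NS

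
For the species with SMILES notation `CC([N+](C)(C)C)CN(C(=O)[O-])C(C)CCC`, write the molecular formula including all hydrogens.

Heavy atoms from the SMILES: 12 C, 2 N, 2 O.
Implicit hydrogens by atom environment:
  6 × C: 3 H each → 18
  3 × C: 2 H each → 6
  2 × C: 1 H each → 2
  1 × C: no H
  1 × N: no H
  1 × N (charge +1): no H
  1 × O: no H
  1 × O (charge -1): no H
  Total hydrogens = 26.
Molecular formula: C12H26N2O2

C12H26N2O2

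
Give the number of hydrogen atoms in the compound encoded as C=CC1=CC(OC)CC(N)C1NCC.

20

Hydrogens are implicit in SMILES; fill each atom to its normal valence:
  5 × C: 1 H each → 5
  3 × C: 2 H each → 6
  2 × C: 3 H each → 6
  1 × C: no H
  1 × N: 2 H
  1 × N: 1 H
  1 × O: no H
  Total hydrogens = 20.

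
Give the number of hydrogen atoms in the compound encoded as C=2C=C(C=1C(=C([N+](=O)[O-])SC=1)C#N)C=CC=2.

6

Hydrogens are implicit in SMILES; fill each atom to its normal valence:
  6 × C (aromatic): 1 H each → 6
  4 × C (aromatic): no H
  1 × C: no H
  1 × N: no H
  1 × N (charge +1): no H
  1 × O: no H
  1 × O (charge -1): no H
  1 × S (aromatic): no H
  Total hydrogens = 6.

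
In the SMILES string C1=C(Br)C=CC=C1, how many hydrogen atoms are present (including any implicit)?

Hydrogens are implicit in SMILES; fill each atom to its normal valence:
  5 × C (aromatic): 1 H each → 5
  1 × Br: no H
  1 × C (aromatic): no H
  Total hydrogens = 5.

5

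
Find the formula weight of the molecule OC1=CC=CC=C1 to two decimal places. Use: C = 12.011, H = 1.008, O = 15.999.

94.11

Molecular formula: C6H6O.
M = 6×12.011 + 6×1.008 + 1×15.999 = 94.11 g/mol.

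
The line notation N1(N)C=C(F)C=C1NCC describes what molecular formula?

C6H10FN3

Heavy atoms from the SMILES: 6 C, 1 F, 3 N.
Implicit hydrogens by atom environment:
  2 × C (aromatic): 1 H each → 2
  2 × C (aromatic): no H
  1 × C: 3 H
  1 × C: 2 H
  1 × F: no H
  1 × N: 2 H
  1 × N: 1 H
  1 × N (aromatic): no H
  Total hydrogens = 10.
Molecular formula: C6H10FN3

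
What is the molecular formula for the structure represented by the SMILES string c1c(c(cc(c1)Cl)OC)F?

Heavy atoms from the SMILES: 7 C, 1 Cl, 1 F, 1 O.
Implicit hydrogens by atom environment:
  3 × C (aromatic): 1 H each → 3
  3 × C (aromatic): no H
  1 × C: 3 H
  1 × Cl: no H
  1 × F: no H
  1 × O: no H
  Total hydrogens = 6.
Molecular formula: C7H6ClFO

C7H6ClFO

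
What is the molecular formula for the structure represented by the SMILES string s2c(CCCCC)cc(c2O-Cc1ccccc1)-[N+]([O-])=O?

C16H19NO3S

Heavy atoms from the SMILES: 16 C, 1 N, 3 O, 1 S.
Implicit hydrogens by atom environment:
  6 × C (aromatic): 1 H each → 6
  5 × C: 2 H each → 10
  4 × C (aromatic): no H
  2 × O: no H
  1 × C: 3 H
  1 × N (charge +1): no H
  1 × O (charge -1): no H
  1 × S (aromatic): no H
  Total hydrogens = 19.
Molecular formula: C16H19NO3S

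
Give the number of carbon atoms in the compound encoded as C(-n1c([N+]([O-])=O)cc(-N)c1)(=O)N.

5

The symbol for carbon appears 5 times in the SMILES. Lowercase c denotes aromatic carbon and counts toward C.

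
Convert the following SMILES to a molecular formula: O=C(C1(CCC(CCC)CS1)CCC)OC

Heavy atoms from the SMILES: 13 C, 2 O, 1 S.
Implicit hydrogens by atom environment:
  7 × C: 2 H each → 14
  3 × C: 3 H each → 9
  2 × C: no H
  2 × O: no H
  1 × C: 1 H
  1 × S: no H
  Total hydrogens = 24.
Molecular formula: C13H24O2S

C13H24O2S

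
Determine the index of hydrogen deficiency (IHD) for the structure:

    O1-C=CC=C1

3

Molecular formula from the SMILES: C4H4O.
DoU = (2C + 2 + N − H − X)/2 = (2·4 + 2 + 0 − 4 − 0)/2 = 6/2 = 3.
(Structurally: 1 ring(s) + 2 π bond(s) = 3.)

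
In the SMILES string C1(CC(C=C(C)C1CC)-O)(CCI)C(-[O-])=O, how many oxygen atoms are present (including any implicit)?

The symbol for oxygen appears 3 times in the SMILES.

3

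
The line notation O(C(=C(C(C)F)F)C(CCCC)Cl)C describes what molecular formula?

C10H17ClF2O

Heavy atoms from the SMILES: 10 C, 1 Cl, 2 F, 1 O.
Implicit hydrogens by atom environment:
  3 × C: 3 H each → 9
  3 × C: 2 H each → 6
  2 × C: 1 H each → 2
  2 × C: no H
  2 × F: no H
  1 × Cl: no H
  1 × O: no H
  Total hydrogens = 17.
Molecular formula: C10H17ClF2O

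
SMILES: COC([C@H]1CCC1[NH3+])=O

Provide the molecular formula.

Heavy atoms from the SMILES: 6 C, 1 N, 2 O.
Implicit hydrogens by atom environment:
  2 × C: 2 H each → 4
  2 × C: 1 H each → 2
  2 × O: no H
  1 × C: 3 H
  1 × C: no H
  1 × N (charge +1): 3 H
  Total hydrogens = 12.
Net charge +1.
Molecular formula: C6H12NO2+

C6H12NO2+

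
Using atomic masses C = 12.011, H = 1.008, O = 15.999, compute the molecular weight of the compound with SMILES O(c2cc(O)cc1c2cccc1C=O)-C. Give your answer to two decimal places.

Molecular formula: C12H10O3.
M = 12×12.011 + 10×1.008 + 3×15.999 = 202.21 g/mol.

202.21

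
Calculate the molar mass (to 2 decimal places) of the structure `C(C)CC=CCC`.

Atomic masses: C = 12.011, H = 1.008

98.19

Molecular formula: C7H14.
M = 7×12.011 + 14×1.008 = 98.19 g/mol.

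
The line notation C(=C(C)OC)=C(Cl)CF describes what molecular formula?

C6H8ClFO

Heavy atoms from the SMILES: 6 C, 1 Cl, 1 F, 1 O.
Implicit hydrogens by atom environment:
  3 × C: no H
  2 × C: 3 H each → 6
  1 × C: 2 H
  1 × Cl: no H
  1 × F: no H
  1 × O: no H
  Total hydrogens = 8.
Molecular formula: C6H8ClFO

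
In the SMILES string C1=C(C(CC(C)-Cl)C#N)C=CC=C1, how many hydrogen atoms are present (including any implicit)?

Hydrogens are implicit in SMILES; fill each atom to its normal valence:
  5 × C (aromatic): 1 H each → 5
  2 × C: 1 H each → 2
  1 × C: 3 H
  1 × C: 2 H
  1 × C (aromatic): no H
  1 × C: no H
  1 × Cl: no H
  1 × N: no H
  Total hydrogens = 12.

12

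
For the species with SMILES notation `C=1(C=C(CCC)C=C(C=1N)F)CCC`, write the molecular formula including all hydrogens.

C12H18FN

Heavy atoms from the SMILES: 12 C, 1 F, 1 N.
Implicit hydrogens by atom environment:
  4 × C: 2 H each → 8
  4 × C (aromatic): no H
  2 × C: 3 H each → 6
  2 × C (aromatic): 1 H each → 2
  1 × F: no H
  1 × N: 2 H
  Total hydrogens = 18.
Molecular formula: C12H18FN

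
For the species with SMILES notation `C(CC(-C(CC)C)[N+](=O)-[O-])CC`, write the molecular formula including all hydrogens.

C9H19NO2

Heavy atoms from the SMILES: 9 C, 1 N, 2 O.
Implicit hydrogens by atom environment:
  4 × C: 2 H each → 8
  3 × C: 3 H each → 9
  2 × C: 1 H each → 2
  1 × N (charge +1): no H
  1 × O: no H
  1 × O (charge -1): no H
  Total hydrogens = 19.
Molecular formula: C9H19NO2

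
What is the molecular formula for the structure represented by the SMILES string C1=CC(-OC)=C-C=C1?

C7H8O

Heavy atoms from the SMILES: 7 C, 1 O.
Implicit hydrogens by atom environment:
  5 × C (aromatic): 1 H each → 5
  1 × C: 3 H
  1 × C (aromatic): no H
  1 × O: no H
  Total hydrogens = 8.
Molecular formula: C7H8O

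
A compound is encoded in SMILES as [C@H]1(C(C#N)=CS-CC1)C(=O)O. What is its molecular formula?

C7H7NO2S

Heavy atoms from the SMILES: 7 C, 1 N, 2 O, 1 S.
Implicit hydrogens by atom environment:
  3 × C: no H
  2 × C: 2 H each → 4
  2 × C: 1 H each → 2
  1 × N: no H
  1 × O: 1 H
  1 × O: no H
  1 × S: no H
  Total hydrogens = 7.
Molecular formula: C7H7NO2S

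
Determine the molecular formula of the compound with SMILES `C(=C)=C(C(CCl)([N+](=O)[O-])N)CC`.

Heavy atoms from the SMILES: 7 C, 1 Cl, 2 N, 2 O.
Implicit hydrogens by atom environment:
  3 × C: 2 H each → 6
  3 × C: no H
  1 × C: 3 H
  1 × Cl: no H
  1 × N: 2 H
  1 × N (charge +1): no H
  1 × O: no H
  1 × O (charge -1): no H
  Total hydrogens = 11.
Molecular formula: C7H11ClN2O2

C7H11ClN2O2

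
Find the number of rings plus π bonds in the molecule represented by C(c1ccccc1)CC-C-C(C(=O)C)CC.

5

Molecular formula from the SMILES: C15H22O.
DoU = (2C + 2 + N − H − X)/2 = (2·15 + 2 + 0 − 22 − 0)/2 = 10/2 = 5.
(Structurally: 1 ring(s) + 4 π bond(s) = 5.)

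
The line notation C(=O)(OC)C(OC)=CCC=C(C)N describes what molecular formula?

Heavy atoms from the SMILES: 9 C, 1 N, 3 O.
Implicit hydrogens by atom environment:
  3 × C: 3 H each → 9
  3 × C: no H
  3 × O: no H
  2 × C: 1 H each → 2
  1 × C: 2 H
  1 × N: 2 H
  Total hydrogens = 15.
Molecular formula: C9H15NO3

C9H15NO3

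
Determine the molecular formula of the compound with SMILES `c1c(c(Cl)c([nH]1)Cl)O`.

C4H3Cl2NO

Heavy atoms from the SMILES: 4 C, 2 Cl, 1 N, 1 O.
Implicit hydrogens by atom environment:
  3 × C (aromatic): no H
  2 × Cl: no H
  1 × C (aromatic): 1 H
  1 × N (aromatic): 1 H
  1 × O: 1 H
  Total hydrogens = 3.
Molecular formula: C4H3Cl2NO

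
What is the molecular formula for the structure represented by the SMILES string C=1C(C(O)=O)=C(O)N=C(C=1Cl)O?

Heavy atoms from the SMILES: 6 C, 1 Cl, 1 N, 4 O.
Implicit hydrogens by atom environment:
  4 × C (aromatic): no H
  3 × O: 1 H each → 3
  1 × C (aromatic): 1 H
  1 × C: no H
  1 × Cl: no H
  1 × N (aromatic): no H
  1 × O: no H
  Total hydrogens = 4.
Molecular formula: C6H4ClNO4

C6H4ClNO4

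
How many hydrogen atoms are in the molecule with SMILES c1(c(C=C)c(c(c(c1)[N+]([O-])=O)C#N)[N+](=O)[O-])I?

Hydrogens are implicit in SMILES; fill each atom to its normal valence:
  5 × C (aromatic): no H
  2 × N (charge +1): no H
  2 × O: no H
  2 × O (charge -1): no H
  1 × C: 2 H
  1 × C (aromatic): 1 H
  1 × C: 1 H
  1 × C: no H
  1 × I: no H
  1 × N: no H
  Total hydrogens = 4.

4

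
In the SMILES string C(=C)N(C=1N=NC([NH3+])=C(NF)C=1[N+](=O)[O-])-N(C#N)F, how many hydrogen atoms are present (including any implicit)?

Hydrogens are implicit in SMILES; fill each atom to its normal valence:
  4 × C (aromatic): no H
  3 × N: no H
  2 × F: no H
  2 × N (aromatic): no H
  1 × C: 2 H
  1 × C: 1 H
  1 × C: no H
  1 × N (charge +1): 3 H
  1 × N: 1 H
  1 × N (charge +1): no H
  1 × O: no H
  1 × O (charge -1): no H
  Total hydrogens = 7.

7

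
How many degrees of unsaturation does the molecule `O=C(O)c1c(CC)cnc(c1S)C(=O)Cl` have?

Molecular formula from the SMILES: C9H8ClNO3S.
DoU = (2C + 2 + N − H − X)/2 = (2·9 + 2 + 1 − 8 − 1)/2 = 12/2 = 6.
(Structurally: 1 ring(s) + 5 π bond(s) = 6.)

6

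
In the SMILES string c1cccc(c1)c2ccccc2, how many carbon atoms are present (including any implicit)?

The symbol for carbon appears 12 times in the SMILES. Lowercase c denotes aromatic carbon and counts toward C.

12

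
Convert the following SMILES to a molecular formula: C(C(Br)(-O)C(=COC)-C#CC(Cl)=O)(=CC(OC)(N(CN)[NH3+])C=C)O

Heavy atoms from the SMILES: 1 Br, 14 C, 1 Cl, 3 N, 5 O.
Implicit hydrogens by atom environment:
  7 × C: no H
  3 × C: 1 H each → 3
  3 × O: no H
  2 × C: 3 H each → 6
  2 × C: 2 H each → 4
  2 × O: 1 H each → 2
  1 × Br: no H
  1 × Cl: no H
  1 × N (charge +1): 3 H
  1 × N: 2 H
  1 × N: no H
  Total hydrogens = 20.
Net charge +1.
Molecular formula: C14H20BrClN3O5+

C14H20BrClN3O5+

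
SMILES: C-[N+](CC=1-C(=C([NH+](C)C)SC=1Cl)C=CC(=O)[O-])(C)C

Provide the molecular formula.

Heavy atoms from the SMILES: 13 C, 1 Cl, 2 N, 2 O, 1 S.
Implicit hydrogens by atom environment:
  5 × C: 3 H each → 15
  4 × C (aromatic): no H
  2 × C: 1 H each → 2
  1 × C: 2 H
  1 × C: no H
  1 × Cl: no H
  1 × N (charge +1): 1 H
  1 × N (charge +1): no H
  1 × O: no H
  1 × O (charge -1): no H
  1 × S (aromatic): no H
  Total hydrogens = 20.
Net charge +1.
Molecular formula: C13H20ClN2O2S+

C13H20ClN2O2S+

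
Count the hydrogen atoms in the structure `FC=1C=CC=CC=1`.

Hydrogens are implicit in SMILES; fill each atom to its normal valence:
  5 × C (aromatic): 1 H each → 5
  1 × C (aromatic): no H
  1 × F: no H
  Total hydrogens = 5.

5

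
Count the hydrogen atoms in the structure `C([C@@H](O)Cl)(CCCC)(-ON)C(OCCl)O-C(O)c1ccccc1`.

23

Hydrogens are implicit in SMILES; fill each atom to its normal valence:
  5 × C (aromatic): 1 H each → 5
  4 × C: 2 H each → 8
  3 × C: 1 H each → 3
  3 × O: no H
  2 × Cl: no H
  2 × O: 1 H each → 2
  1 × C: 3 H
  1 × C: no H
  1 × C (aromatic): no H
  1 × N: 2 H
  Total hydrogens = 23.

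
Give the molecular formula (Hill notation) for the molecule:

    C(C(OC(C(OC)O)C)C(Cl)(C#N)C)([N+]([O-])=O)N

C9H16ClN3O5

Heavy atoms from the SMILES: 9 C, 1 Cl, 3 N, 5 O.
Implicit hydrogens by atom environment:
  4 × C: 1 H each → 4
  3 × C: 3 H each → 9
  3 × O: no H
  2 × C: no H
  1 × Cl: no H
  1 × N: 2 H
  1 × N: no H
  1 × N (charge +1): no H
  1 × O: 1 H
  1 × O (charge -1): no H
  Total hydrogens = 16.
Molecular formula: C9H16ClN3O5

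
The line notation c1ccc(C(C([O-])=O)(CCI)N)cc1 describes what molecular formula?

Heavy atoms from the SMILES: 10 C, 1 I, 1 N, 2 O.
Implicit hydrogens by atom environment:
  5 × C (aromatic): 1 H each → 5
  2 × C: 2 H each → 4
  2 × C: no H
  1 × C (aromatic): no H
  1 × I: no H
  1 × N: 2 H
  1 × O: no H
  1 × O (charge -1): no H
  Total hydrogens = 11.
Net charge -1.
Molecular formula: C10H11INO2-

C10H11INO2-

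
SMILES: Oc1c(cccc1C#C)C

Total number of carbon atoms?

9

The symbol for carbon appears 9 times in the SMILES. Lowercase c denotes aromatic carbon and counts toward C.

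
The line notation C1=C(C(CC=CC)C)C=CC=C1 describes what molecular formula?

Heavy atoms from the SMILES: 12 C.
Implicit hydrogens by atom environment:
  5 × C (aromatic): 1 H each → 5
  3 × C: 1 H each → 3
  2 × C: 3 H each → 6
  1 × C: 2 H
  1 × C (aromatic): no H
  Total hydrogens = 16.
Molecular formula: C12H16

C12H16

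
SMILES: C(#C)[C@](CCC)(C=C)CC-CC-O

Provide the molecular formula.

C12H20O

Heavy atoms from the SMILES: 12 C, 1 O.
Implicit hydrogens by atom environment:
  7 × C: 2 H each → 14
  2 × C: 1 H each → 2
  2 × C: no H
  1 × C: 3 H
  1 × O: 1 H
  Total hydrogens = 20.
Molecular formula: C12H20O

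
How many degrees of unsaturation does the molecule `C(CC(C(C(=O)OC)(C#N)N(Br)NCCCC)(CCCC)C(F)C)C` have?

3

Molecular formula from the SMILES: C18H33BrFN3O2.
DoU = (2C + 2 + N − H − X)/2 = (2·18 + 2 + 3 − 33 − 2)/2 = 6/2 = 3.
(Structurally: 0 ring(s) + 3 π bond(s) = 3.)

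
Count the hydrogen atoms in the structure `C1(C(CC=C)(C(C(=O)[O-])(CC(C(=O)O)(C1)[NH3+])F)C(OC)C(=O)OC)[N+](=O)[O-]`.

Hydrogens are implicit in SMILES; fill each atom to its normal valence:
  6 × C: no H
  6 × O: no H
  4 × C: 2 H each → 8
  3 × C: 1 H each → 3
  2 × C: 3 H each → 6
  2 × O (charge -1): no H
  1 × F: no H
  1 × N (charge +1): 3 H
  1 × N (charge +1): no H
  1 × O: 1 H
  Total hydrogens = 21.

21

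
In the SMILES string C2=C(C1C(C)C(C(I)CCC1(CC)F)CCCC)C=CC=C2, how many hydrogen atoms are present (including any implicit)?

Hydrogens are implicit in SMILES; fill each atom to its normal valence:
  6 × C: 2 H each → 12
  5 × C (aromatic): 1 H each → 5
  4 × C: 1 H each → 4
  3 × C: 3 H each → 9
  1 × C: no H
  1 × C (aromatic): no H
  1 × F: no H
  1 × I: no H
  Total hydrogens = 30.

30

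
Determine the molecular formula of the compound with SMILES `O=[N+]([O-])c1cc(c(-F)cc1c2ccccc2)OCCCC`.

C16H16FNO3

Heavy atoms from the SMILES: 16 C, 1 F, 1 N, 3 O.
Implicit hydrogens by atom environment:
  7 × C (aromatic): 1 H each → 7
  5 × C (aromatic): no H
  3 × C: 2 H each → 6
  2 × O: no H
  1 × C: 3 H
  1 × F: no H
  1 × N (charge +1): no H
  1 × O (charge -1): no H
  Total hydrogens = 16.
Molecular formula: C16H16FNO3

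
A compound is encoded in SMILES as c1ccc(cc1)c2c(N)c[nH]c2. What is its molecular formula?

C10H10N2

Heavy atoms from the SMILES: 10 C, 2 N.
Implicit hydrogens by atom environment:
  7 × C (aromatic): 1 H each → 7
  3 × C (aromatic): no H
  1 × N: 2 H
  1 × N (aromatic): 1 H
  Total hydrogens = 10.
Molecular formula: C10H10N2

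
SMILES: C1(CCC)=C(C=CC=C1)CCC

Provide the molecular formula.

Heavy atoms from the SMILES: 12 C.
Implicit hydrogens by atom environment:
  4 × C: 2 H each → 8
  4 × C (aromatic): 1 H each → 4
  2 × C: 3 H each → 6
  2 × C (aromatic): no H
  Total hydrogens = 18.
Molecular formula: C12H18

C12H18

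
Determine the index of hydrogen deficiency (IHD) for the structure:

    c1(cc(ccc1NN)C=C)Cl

5

Molecular formula from the SMILES: C8H9ClN2.
DoU = (2C + 2 + N − H − X)/2 = (2·8 + 2 + 2 − 9 − 1)/2 = 10/2 = 5.
(Structurally: 1 ring(s) + 4 π bond(s) = 5.)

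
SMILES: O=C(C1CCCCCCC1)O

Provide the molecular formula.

Heavy atoms from the SMILES: 9 C, 2 O.
Implicit hydrogens by atom environment:
  7 × C: 2 H each → 14
  1 × C: 1 H
  1 × C: no H
  1 × O: 1 H
  1 × O: no H
  Total hydrogens = 16.
Molecular formula: C9H16O2

C9H16O2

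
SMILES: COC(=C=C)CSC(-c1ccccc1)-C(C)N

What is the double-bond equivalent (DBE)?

6

Molecular formula from the SMILES: C14H19NOS.
DoU = (2C + 2 + N − H − X)/2 = (2·14 + 2 + 1 − 19 − 0)/2 = 12/2 = 6.
(Structurally: 1 ring(s) + 5 π bond(s) = 6.)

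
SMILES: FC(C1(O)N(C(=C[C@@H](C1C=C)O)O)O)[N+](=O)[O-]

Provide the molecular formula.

Heavy atoms from the SMILES: 8 C, 1 F, 2 N, 6 O.
Implicit hydrogens by atom environment:
  5 × C: 1 H each → 5
  4 × O: 1 H each → 4
  2 × C: no H
  1 × C: 2 H
  1 × F: no H
  1 × N: no H
  1 × N (charge +1): no H
  1 × O: no H
  1 × O (charge -1): no H
  Total hydrogens = 11.
Molecular formula: C8H11FN2O6

C8H11FN2O6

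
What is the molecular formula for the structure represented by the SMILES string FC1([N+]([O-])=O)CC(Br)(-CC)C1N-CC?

C8H14BrFN2O2

Heavy atoms from the SMILES: 1 Br, 8 C, 1 F, 2 N, 2 O.
Implicit hydrogens by atom environment:
  3 × C: 2 H each → 6
  2 × C: 3 H each → 6
  2 × C: no H
  1 × Br: no H
  1 × C: 1 H
  1 × F: no H
  1 × N: 1 H
  1 × N (charge +1): no H
  1 × O: no H
  1 × O (charge -1): no H
  Total hydrogens = 14.
Molecular formula: C8H14BrFN2O2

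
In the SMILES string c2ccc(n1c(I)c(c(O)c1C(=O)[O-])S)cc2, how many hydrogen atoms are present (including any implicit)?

7

Hydrogens are implicit in SMILES; fill each atom to its normal valence:
  5 × C (aromatic): 1 H each → 5
  5 × C (aromatic): no H
  1 × C: no H
  1 × I: no H
  1 × N (aromatic): no H
  1 × O: 1 H
  1 × O: no H
  1 × O (charge -1): no H
  1 × S: 1 H
  Total hydrogens = 7.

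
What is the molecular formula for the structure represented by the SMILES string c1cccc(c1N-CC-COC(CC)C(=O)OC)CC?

C16H25NO3

Heavy atoms from the SMILES: 16 C, 1 N, 3 O.
Implicit hydrogens by atom environment:
  5 × C: 2 H each → 10
  4 × C (aromatic): 1 H each → 4
  3 × C: 3 H each → 9
  3 × O: no H
  2 × C (aromatic): no H
  1 × C: 1 H
  1 × C: no H
  1 × N: 1 H
  Total hydrogens = 25.
Molecular formula: C16H25NO3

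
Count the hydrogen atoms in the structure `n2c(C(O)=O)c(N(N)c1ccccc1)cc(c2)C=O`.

Hydrogens are implicit in SMILES; fill each atom to its normal valence:
  7 × C (aromatic): 1 H each → 7
  4 × C (aromatic): no H
  2 × O: no H
  1 × C: 1 H
  1 × C: no H
  1 × N: 2 H
  1 × N (aromatic): no H
  1 × N: no H
  1 × O: 1 H
  Total hydrogens = 11.

11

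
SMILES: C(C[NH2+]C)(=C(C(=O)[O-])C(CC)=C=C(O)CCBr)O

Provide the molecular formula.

C12H18BrNO4

Heavy atoms from the SMILES: 1 Br, 12 C, 1 N, 4 O.
Implicit hydrogens by atom environment:
  6 × C: no H
  4 × C: 2 H each → 8
  2 × C: 3 H each → 6
  2 × O: 1 H each → 2
  1 × Br: no H
  1 × N (charge +1): 2 H
  1 × O: no H
  1 × O (charge -1): no H
  Total hydrogens = 18.
Molecular formula: C12H18BrNO4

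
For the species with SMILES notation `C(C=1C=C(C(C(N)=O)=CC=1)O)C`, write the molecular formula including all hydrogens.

C9H11NO2

Heavy atoms from the SMILES: 9 C, 1 N, 2 O.
Implicit hydrogens by atom environment:
  3 × C (aromatic): 1 H each → 3
  3 × C (aromatic): no H
  1 × C: 3 H
  1 × C: 2 H
  1 × C: no H
  1 × N: 2 H
  1 × O: 1 H
  1 × O: no H
  Total hydrogens = 11.
Molecular formula: C9H11NO2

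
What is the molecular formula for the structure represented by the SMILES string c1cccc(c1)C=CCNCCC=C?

C13H17N

Heavy atoms from the SMILES: 13 C, 1 N.
Implicit hydrogens by atom environment:
  5 × C (aromatic): 1 H each → 5
  4 × C: 2 H each → 8
  3 × C: 1 H each → 3
  1 × C (aromatic): no H
  1 × N: 1 H
  Total hydrogens = 17.
Molecular formula: C13H17N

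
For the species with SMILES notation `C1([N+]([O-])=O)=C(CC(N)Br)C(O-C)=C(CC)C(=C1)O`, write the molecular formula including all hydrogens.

C11H15BrN2O4

Heavy atoms from the SMILES: 1 Br, 11 C, 2 N, 4 O.
Implicit hydrogens by atom environment:
  5 × C (aromatic): no H
  2 × C: 3 H each → 6
  2 × C: 2 H each → 4
  2 × O: no H
  1 × Br: no H
  1 × C (aromatic): 1 H
  1 × C: 1 H
  1 × N: 2 H
  1 × N (charge +1): no H
  1 × O: 1 H
  1 × O (charge -1): no H
  Total hydrogens = 15.
Molecular formula: C11H15BrN2O4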